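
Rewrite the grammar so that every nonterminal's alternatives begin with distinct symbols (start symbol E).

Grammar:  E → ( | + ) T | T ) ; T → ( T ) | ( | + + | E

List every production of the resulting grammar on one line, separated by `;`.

E → ( | + ) T | T ); T → + + | E | ( T'; T' → T ) | ε

T has alternatives sharing prefix '(': factor to T → ( T' with T' → T ) | ε.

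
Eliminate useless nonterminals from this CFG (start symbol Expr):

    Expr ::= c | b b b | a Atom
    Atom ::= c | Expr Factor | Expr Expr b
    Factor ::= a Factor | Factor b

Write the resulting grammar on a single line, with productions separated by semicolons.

Generating nonterminals: {Atom, Expr}.
Reachable from Expr after that: {Atom, Expr}.
Removed useless symbols: {Factor} and every production mentioning them.

Expr ::= c | b b b | a Atom; Atom ::= c | Expr Expr b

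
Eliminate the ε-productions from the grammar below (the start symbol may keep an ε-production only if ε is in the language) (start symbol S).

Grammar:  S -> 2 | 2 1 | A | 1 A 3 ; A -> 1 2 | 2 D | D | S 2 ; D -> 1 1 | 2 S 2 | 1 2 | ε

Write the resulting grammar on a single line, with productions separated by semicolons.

S -> 2 | 2 1 | A | 1 A 3 | 1 3 | ε; A -> 1 2 | 2 D | 2 | D | S 2; D -> 1 1 | 2 S 2 | 2 2 | 1 2

The nullable symbols are {A, D, S}.
ε ∈ L(G) since S is nullable, so keep S → ε.
Add the nullable-subset variants: S → 1 A 3 gives 1 A 3 | 1 3. A → 2 D gives 2 D | 2. D → 2 S 2 gives 2 S 2 | 2 2.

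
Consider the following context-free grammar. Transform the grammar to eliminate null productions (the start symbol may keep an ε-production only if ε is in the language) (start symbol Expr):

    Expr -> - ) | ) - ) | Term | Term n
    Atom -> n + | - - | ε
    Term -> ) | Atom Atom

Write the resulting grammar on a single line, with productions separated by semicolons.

Expr -> - ) | ) - ) | Term | Term n | n | ε; Atom -> n + | - -; Term -> ) | Atom Atom | Atom

Nullable nonterminals: {Atom, Expr, Term}.
ε ∈ L(G) since Expr is nullable, so keep Expr → ε.
For each production, add variants omitting each subset of nullable occurrences: Expr → Term n gives Term n | n. Term → Atom Atom gives Atom Atom | Atom.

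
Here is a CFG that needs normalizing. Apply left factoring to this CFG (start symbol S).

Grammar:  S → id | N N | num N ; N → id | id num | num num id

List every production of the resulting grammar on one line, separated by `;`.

N has alternatives sharing prefix 'id': factor to N → id N' with N' → ε | num.

S → id | N N | num N; N → num num id | id N'; N' → eps | num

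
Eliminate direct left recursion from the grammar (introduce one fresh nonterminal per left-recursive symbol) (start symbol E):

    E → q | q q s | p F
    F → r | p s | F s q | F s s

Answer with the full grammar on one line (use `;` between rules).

E → q | q q s | p F; F → r F' | p s F'; F' → s q F' | s s F' | ε

Left recursion appears on F.
For F: α = {s q, s s}, β = {r, p s}. Rewrite as F → β F' and F' → α F' | ε.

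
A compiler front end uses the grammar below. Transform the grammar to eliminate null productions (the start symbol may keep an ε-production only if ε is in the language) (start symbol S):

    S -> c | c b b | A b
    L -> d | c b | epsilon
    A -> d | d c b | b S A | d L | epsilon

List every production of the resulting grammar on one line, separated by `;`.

Nullable set = {A, L}.
ε ∉ L(G), so no ε-production is kept.
Add the nullable-subset variants: S → A b gives A b | b. A → b S A gives b S A | b S.

S -> c | c b b | A b | b; L -> d | c b; A -> d | d c b | b S A | b S | d L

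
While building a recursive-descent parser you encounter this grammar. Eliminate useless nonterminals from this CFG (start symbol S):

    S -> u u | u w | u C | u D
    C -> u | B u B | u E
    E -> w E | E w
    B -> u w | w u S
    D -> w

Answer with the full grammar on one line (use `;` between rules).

S -> u u | u w | u C | u D; C -> u | B u B; B -> u w | w u S; D -> w

Generating nonterminals: {B, C, D, S}.
Reachable from S after that: {B, C, D, S}.
Removed useless symbols: {E} and every production mentioning them.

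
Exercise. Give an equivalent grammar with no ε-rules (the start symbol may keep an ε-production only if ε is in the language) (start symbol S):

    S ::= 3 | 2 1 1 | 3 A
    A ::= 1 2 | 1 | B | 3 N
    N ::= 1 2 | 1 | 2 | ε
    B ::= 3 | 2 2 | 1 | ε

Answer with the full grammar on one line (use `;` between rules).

Nullable nonterminals: {A, B, N}.
ε ∉ L(G), so no ε-production is kept.
Add the nullable-subset variants: A → 3 N gives 3 N | 3.

S ::= 3 | 2 1 1 | 3 A; A ::= 1 2 | 1 | B | 3 N | 3; N ::= 1 2 | 1 | 2; B ::= 3 | 2 2 | 1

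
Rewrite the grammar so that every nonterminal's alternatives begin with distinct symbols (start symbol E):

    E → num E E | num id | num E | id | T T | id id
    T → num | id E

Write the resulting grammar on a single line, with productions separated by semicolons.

E has alternatives sharing prefix 'num': factor to E → num E' with E' → E E | id | E.
E has alternatives sharing prefix 'id': factor to E → id E'' with E'' → ε | id.
E' has alternatives sharing prefix 'E': factor to E' → E E''' with E''' → E | ε.

E → T T | num E' | id E''; T → num | id E; E' → id | E E'''; E'' → eps | id; E''' → E | eps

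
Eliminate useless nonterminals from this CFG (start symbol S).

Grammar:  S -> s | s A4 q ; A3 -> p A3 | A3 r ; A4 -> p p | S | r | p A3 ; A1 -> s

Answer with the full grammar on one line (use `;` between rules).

S -> s | s A4 q; A4 -> p p | S | r

Generating nonterminals: {A1, A4, S}.
Reachable from S after that: {A4, S}.
Removed useless symbols: {A1, A3} and every production mentioning them.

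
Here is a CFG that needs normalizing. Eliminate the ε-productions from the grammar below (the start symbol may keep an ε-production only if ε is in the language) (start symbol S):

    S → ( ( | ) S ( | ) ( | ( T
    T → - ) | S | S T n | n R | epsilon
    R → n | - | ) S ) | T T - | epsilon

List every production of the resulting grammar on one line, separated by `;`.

Nullable nonterminals: {R, T}.
ε ∉ L(G), so no ε-production is kept.
For each production, add variants omitting each subset of nullable occurrences: S → ( T gives ( T | (. T → S T n gives S T n | S n. T → n R gives n R | n. R → T T - gives T T - | T -.

S → ( ( | ) S ( | ) ( | ( T | (; T → - ) | S | S T n | S n | n R | n; R → n | - | ) S ) | T T - | T -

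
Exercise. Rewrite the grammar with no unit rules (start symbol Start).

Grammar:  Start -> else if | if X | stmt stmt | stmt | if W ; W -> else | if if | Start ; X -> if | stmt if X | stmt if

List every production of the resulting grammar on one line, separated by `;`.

Unit pairs: W ⇒* {Start}.
For each unit pair (A, B), copy every non-unit production of B to A, then drop all unit productions.

Start -> else if | if X | stmt stmt | stmt | if W; W -> else if | if X | stmt stmt | stmt | if W | else | if if; X -> if | stmt if X | stmt if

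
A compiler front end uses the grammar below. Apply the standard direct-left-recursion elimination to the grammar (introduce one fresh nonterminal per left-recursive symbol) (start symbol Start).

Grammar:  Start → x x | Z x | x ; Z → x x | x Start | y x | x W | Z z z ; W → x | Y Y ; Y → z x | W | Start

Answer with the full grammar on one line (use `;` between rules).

Directly left-recursive nonterminal: Z.
For Z: α = {z z}, β = {x x, x Start, y x, x W}. Rewrite as Z → β Z1 and Z1 → α Z1 | ε.

Start → x x | Z x | x; Z → x x Z1 | x Start Z1 | y x Z1 | x W Z1; W → x | Y Y; Y → z x | W | Start; Z1 → z z Z1 | eps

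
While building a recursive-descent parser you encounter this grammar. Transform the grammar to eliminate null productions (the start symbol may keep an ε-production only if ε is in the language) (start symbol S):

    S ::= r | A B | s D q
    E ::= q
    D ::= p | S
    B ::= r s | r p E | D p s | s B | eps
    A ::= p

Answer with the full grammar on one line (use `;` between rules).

Nullable set = {B}.
ε ∉ L(G), so no ε-production is kept.
Add the nullable-subset variants: S → A B gives A B | A. B → s B gives s B | s.

S ::= r | A B | A | s D q; E ::= q; D ::= p | S; B ::= r s | r p E | D p s | s B | s; A ::= p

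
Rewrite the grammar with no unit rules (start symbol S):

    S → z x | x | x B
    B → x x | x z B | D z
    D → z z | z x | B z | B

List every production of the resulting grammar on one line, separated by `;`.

S → z x | x | x B; B → x x | x z B | D z; D → x x | x z B | D z | z z | z x | B z

Unit pairs: D ⇒* {B}.
For each unit pair (A, B), copy every non-unit production of B to A, then drop all unit productions.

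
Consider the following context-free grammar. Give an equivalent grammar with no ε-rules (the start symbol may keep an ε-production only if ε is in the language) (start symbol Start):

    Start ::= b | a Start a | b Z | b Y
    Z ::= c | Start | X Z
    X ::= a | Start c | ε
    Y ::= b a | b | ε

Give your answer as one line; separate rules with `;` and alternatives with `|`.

Nullable nonterminals: {X, Y}.
ε ∉ L(G), so no ε-production is kept.

Start ::= b | a Start a | b Z | b Y; Z ::= c | Start | X Z; X ::= a | Start c; Y ::= b a | b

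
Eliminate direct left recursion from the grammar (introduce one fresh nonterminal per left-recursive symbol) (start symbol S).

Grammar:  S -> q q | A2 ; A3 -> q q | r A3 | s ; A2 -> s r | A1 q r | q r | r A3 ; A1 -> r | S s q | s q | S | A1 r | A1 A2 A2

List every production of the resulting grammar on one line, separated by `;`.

Left recursion appears on A1.
For A1: α = {r, A2 A2}, β = {r, S s q, s q, S}. Rewrite as A1 → β A1' and A1' → α A1' | ε.

S -> q q | A2; A3 -> q q | r A3 | s; A2 -> s r | A1 q r | q r | r A3; A1 -> r A1' | S s q A1' | s q A1' | S A1'; A1' -> r A1' | A2 A2 A1' | epsilon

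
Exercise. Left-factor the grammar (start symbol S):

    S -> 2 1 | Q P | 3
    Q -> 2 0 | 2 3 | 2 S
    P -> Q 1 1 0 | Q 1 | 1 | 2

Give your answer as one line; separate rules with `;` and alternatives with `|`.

S -> 2 1 | Q P | 3; Q -> 2 Q'; P -> 1 | 2 | Q 1 P'; Q' -> 0 | 3 | S; P' -> 1 0 | eps

Q has alternatives sharing prefix '2': factor to Q → 2 Q' with Q' → 0 | 3 | S.
P has alternatives sharing prefix 'Q 1': factor to P → Q 1 P' with P' → 1 0 | ε.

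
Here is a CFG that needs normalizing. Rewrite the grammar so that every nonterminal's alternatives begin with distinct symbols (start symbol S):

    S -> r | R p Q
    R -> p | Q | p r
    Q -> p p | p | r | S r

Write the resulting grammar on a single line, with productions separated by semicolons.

S -> r | R p Q; R -> Q | p R'; Q -> r | S r | p Q'; R' -> ε | r; Q' -> p | ε

R has alternatives sharing prefix 'p': factor to R → p R' with R' → ε | r.
Q has alternatives sharing prefix 'p': factor to Q → p Q' with Q' → p | ε.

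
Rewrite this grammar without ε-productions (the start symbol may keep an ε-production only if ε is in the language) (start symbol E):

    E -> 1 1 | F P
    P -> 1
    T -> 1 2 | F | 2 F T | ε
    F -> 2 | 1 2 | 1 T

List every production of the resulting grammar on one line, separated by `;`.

E -> 1 1 | F P; P -> 1; T -> 1 2 | F | 2 F T | 2 F; F -> 2 | 1 2 | 1 T | 1

Nullable set = {T}.
ε ∉ L(G), so no ε-production is kept.
For each production, add variants omitting each subset of nullable occurrences: T → 2 F T gives 2 F T | 2 F. F → 1 T gives 1 T | 1.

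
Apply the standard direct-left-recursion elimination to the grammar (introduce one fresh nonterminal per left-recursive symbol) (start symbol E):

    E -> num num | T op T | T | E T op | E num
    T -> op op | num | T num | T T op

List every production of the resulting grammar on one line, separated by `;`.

E -> num num E' | T op T E' | T E'; T -> op op T' | num T'; E' -> T op E' | num E' | ε; T' -> num T' | T op T' | ε

Left recursion appears on E, T.
For E: α = {T op, num}, β = {num num, T op T, T}. Rewrite as E → β E' and E' → α E' | ε.
For T: α = {num, T op}, β = {op op, num}. Rewrite as T → β T' and T' → α T' | ε.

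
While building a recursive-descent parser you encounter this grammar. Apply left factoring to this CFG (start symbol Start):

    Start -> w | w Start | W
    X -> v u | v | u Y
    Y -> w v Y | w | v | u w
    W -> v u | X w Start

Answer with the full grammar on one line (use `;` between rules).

Start has alternatives sharing prefix 'w': factor to Start → w Start1 with Start1 → ε | Start.
X has alternatives sharing prefix 'v': factor to X → v X1 with X1 → u | ε.
Y has alternatives sharing prefix 'w': factor to Y → w Y1 with Y1 → v Y | ε.

Start -> W | w Start1; X -> u Y | v X1; Y -> v | u w | w Y1; W -> v u | X w Start; Start1 -> ε | Start; X1 -> u | ε; Y1 -> v Y | ε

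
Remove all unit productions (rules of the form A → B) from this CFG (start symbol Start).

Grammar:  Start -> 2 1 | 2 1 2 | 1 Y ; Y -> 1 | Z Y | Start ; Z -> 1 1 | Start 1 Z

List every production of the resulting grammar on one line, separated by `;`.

Start -> 2 1 | 2 1 2 | 1 Y; Y -> 2 1 | 2 1 2 | 1 Y | 1 | Z Y; Z -> 1 1 | Start 1 Z

Unit pairs: Y ⇒* {Start}.
Replace each nonterminal's rules with the union of the non-unit rules of every nonterminal it unit-derives.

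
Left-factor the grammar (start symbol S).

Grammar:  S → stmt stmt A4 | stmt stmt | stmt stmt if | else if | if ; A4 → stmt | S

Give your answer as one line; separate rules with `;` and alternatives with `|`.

S has alternatives sharing prefix 'stmt stmt': factor to S → stmt stmt S' with S' → A4 | ε | if.

S → else if | if | stmt stmt S'; A4 → stmt | S; S' → A4 | ε | if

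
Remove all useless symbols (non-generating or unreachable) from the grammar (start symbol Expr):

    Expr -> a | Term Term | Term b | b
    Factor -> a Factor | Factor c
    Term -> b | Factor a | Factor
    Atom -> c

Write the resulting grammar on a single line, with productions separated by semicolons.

Generating nonterminals: {Atom, Expr, Term}.
Reachable from Expr after that: {Expr, Term}.
Removed useless symbols: {Atom, Factor} and every production mentioning them.

Expr -> a | Term Term | Term b | b; Term -> b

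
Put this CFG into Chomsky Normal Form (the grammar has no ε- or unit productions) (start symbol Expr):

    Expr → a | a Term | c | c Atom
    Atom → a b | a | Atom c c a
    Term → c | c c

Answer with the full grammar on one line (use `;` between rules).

Expr → a | X1 Term | c | X2 Atom; Atom → X1 X3 | a | Atom Y1; Term → c | X2 X2; X1 → a; X2 → c; X3 → b; Y1 → X2 Y2; Y2 → X2 X1

Introduce a nonterminal for each terminal appearing in a rule of length ≥ 2: X1 → a, X2 → c, X3 → b.
Binarize each right-hand side of length ≥ 3 by chaining fresh nonterminals (Y1, Y2, …): affected rules were Atom → Atom X2 X2 X1.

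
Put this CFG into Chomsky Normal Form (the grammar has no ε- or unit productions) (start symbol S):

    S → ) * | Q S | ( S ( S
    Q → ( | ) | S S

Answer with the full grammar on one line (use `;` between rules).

Introduce a nonterminal for each terminal appearing in a rule of length ≥ 2: X1 → ), X2 → *, X3 → (.
Binarize each right-hand side of length ≥ 3 by chaining fresh nonterminals (Y1, Y2, …): affected rules were S → X3 S X3 S.

S → X1 X2 | Q S | X3 Y1; Q → ( | ) | S S; X1 → ); X2 → *; X3 → (; Y1 → S Y2; Y2 → X3 S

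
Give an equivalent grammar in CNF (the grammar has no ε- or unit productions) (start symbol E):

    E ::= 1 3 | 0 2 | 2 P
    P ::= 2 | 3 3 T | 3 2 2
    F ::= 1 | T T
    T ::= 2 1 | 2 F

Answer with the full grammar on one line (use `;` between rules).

E ::= X1 X2 | X3 X4 | X4 P; P ::= 2 | X2 Y1 | X2 Y2; F ::= 1 | T T; T ::= X4 X1 | X4 F; X1 ::= 1; X2 ::= 3; X3 ::= 0; X4 ::= 2; Y1 ::= X2 T; Y2 ::= X4 X4

Introduce a nonterminal for each terminal appearing in a rule of length ≥ 2: X1 → 1, X2 → 3, X3 → 0, X4 → 2.
Binarize each right-hand side of length ≥ 3 by chaining fresh nonterminals (Y1, Y2, …): affected rules were P → X2 X2 T; P → X2 X4 X4.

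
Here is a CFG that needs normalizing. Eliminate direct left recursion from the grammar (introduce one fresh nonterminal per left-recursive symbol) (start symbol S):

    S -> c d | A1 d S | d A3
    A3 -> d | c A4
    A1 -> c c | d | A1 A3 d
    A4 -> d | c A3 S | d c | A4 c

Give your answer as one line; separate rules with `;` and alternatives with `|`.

Left recursion appears on A1, A4.
For A1: α = {A3 d}, β = {c c, d}. Rewrite as A1 → β A1' and A1' → α A1' | ε.
For A4: α = {c}, β = {d, c A3 S, d c}. Rewrite as A4 → β A4' and A4' → α A4' | ε.

S -> c d | A1 d S | d A3; A3 -> d | c A4; A1 -> c c A1' | d A1'; A4 -> d A4' | c A3 S A4' | d c A4'; A1' -> A3 d A1' | ε; A4' -> c A4' | ε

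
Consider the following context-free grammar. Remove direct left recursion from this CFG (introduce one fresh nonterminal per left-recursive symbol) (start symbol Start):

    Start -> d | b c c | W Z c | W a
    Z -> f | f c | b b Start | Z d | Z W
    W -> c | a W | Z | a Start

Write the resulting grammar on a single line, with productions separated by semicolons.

Directly left-recursive nonterminal: Z.
For Z: α = {d, W}, β = {f, f c, b b Start}. Rewrite as Z → β Z1 and Z1 → α Z1 | ε.

Start -> d | b c c | W Z c | W a; Z -> f Z1 | f c Z1 | b b Start Z1; W -> c | a W | Z | a Start; Z1 -> d Z1 | W Z1 | eps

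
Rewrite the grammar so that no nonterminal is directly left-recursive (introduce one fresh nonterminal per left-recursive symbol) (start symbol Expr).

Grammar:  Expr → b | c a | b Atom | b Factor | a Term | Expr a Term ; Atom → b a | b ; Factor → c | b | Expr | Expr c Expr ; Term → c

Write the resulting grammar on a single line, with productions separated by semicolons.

Expr → b Expr1 | c a Expr1 | b Atom Expr1 | b Factor Expr1 | a Term Expr1; Atom → b a | b; Factor → c | b | Expr | Expr c Expr; Term → c; Expr1 → a Term Expr1 | ε

Left recursion appears on Expr.
For Expr: α = {a Term}, β = {b, c a, b Atom, b Factor, a Term}. Rewrite as Expr → β Expr1 and Expr1 → α Expr1 | ε.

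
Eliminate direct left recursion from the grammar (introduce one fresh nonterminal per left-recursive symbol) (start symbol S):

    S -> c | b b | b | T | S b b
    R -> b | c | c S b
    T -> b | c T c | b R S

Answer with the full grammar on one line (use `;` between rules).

Left recursion appears on S.
For S: α = {b b}, β = {c, b b, b, T}. Rewrite as S → β S' and S' → α S' | ε.

S -> c S' | b b S' | b S' | T S'; R -> b | c | c S b; T -> b | c T c | b R S; S' -> b b S' | ε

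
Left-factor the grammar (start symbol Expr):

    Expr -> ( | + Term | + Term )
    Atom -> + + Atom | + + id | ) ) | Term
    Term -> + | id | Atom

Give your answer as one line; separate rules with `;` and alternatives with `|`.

Expr -> ( | + Term Expr1; Atom -> ) ) | Term | + + Atom1; Term -> + | id | Atom; Expr1 -> ε | ); Atom1 -> Atom | id

Expr has alternatives sharing prefix '+ Term': factor to Expr → + Term Expr1 with Expr1 → ε | ).
Atom has alternatives sharing prefix '+ +': factor to Atom → + + Atom1 with Atom1 → Atom | id.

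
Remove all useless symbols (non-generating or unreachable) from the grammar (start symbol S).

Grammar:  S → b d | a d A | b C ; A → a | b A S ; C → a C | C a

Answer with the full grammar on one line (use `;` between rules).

S → b d | a d A; A → a | b A S

Generating nonterminals: {A, S}.
Reachable from S after that: {A, S}.
Removed useless symbols: {C} and every production mentioning them.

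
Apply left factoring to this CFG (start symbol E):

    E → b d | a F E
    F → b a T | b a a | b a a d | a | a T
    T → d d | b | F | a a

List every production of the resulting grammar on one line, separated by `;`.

E → b d | a F E; F → b a F' | a F''; T → d d | b | F | a a; F' → T | a F'''; F'' → ε | T; F''' → ε | d

F has alternatives sharing prefix 'b a': factor to F → b a F' with F' → T | a | a d.
F has alternatives sharing prefix 'a': factor to F → a F'' with F'' → ε | T.
F' has alternatives sharing prefix 'a': factor to F' → a F''' with F''' → ε | d.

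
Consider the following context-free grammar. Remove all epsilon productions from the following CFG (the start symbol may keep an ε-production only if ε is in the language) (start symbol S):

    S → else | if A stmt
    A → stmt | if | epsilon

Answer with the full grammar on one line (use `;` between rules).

Nullable nonterminals: {A}.
ε ∉ L(G), so no ε-production is kept.
Expand every rule over subsets of its nullable positions: S → if A stmt gives if A stmt | if stmt.

S → else | if A stmt | if stmt; A → stmt | if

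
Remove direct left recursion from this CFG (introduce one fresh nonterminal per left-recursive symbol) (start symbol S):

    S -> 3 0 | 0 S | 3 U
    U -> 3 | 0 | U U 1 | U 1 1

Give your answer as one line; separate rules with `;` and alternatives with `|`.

S -> 3 0 | 0 S | 3 U; U -> 3 U' | 0 U'; U' -> U 1 U' | 1 1 U' | ε

Directly left-recursive nonterminal: U.
For U: α = {U 1, 1 1}, β = {3, 0}. Rewrite as U → β U' and U' → α U' | ε.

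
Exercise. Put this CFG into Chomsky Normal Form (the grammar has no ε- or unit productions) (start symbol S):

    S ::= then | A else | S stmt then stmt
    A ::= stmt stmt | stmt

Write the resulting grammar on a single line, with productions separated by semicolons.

Introduce a nonterminal for each terminal appearing in a rule of length ≥ 2: X1 → else, X2 → stmt, X3 → then.
Binarize each right-hand side of length ≥ 3 by chaining fresh nonterminals (Y1, Y2, …): affected rules were S → S X2 X3 X2.

S ::= then | A X1 | S Y1; A ::= X2 X2 | stmt; X1 ::= else; X2 ::= stmt; X3 ::= then; Y1 ::= X2 Y2; Y2 ::= X3 X2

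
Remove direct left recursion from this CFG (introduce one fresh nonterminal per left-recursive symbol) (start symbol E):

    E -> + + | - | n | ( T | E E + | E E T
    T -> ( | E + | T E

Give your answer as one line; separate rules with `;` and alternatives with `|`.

E -> + + E' | - E' | n E' | ( T E'; T -> ( T' | E + T'; E' -> E + E' | E T E' | ε; T' -> E T' | ε

Directly left-recursive nonterminals: E, T.
For E: α = {E +, E T}, β = {+ +, -, n, ( T}. Rewrite as E → β E' and E' → α E' | ε.
For T: α = {E}, β = {(, E +}. Rewrite as T → β T' and T' → α T' | ε.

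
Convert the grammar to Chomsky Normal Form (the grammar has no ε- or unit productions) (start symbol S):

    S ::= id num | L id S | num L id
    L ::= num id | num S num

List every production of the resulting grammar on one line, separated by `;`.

Introduce a nonterminal for each terminal appearing in a rule of length ≥ 2: X1 → id, X2 → num.
Binarize each right-hand side of length ≥ 3 by chaining fresh nonterminals (Y1, Y2, …): affected rules were S → L X1 S; S → X2 L X1; L → X2 S X2.

S ::= X1 X2 | L Y1 | X2 Y2; L ::= X2 X1 | X2 Y3; X1 ::= id; X2 ::= num; Y1 ::= X1 S; Y2 ::= L X1; Y3 ::= S X2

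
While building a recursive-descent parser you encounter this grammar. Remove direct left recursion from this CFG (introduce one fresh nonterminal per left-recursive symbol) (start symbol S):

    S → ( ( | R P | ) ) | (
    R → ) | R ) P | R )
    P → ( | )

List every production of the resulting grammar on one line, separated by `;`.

S → ( ( | R P | ) ) | (; R → ) R'; P → ( | ); R' → ) P R' | ) R' | eps

R is directly left-recursive.
For R: α = {) P, )}, β = {)}. Rewrite as R → β R' and R' → α R' | ε.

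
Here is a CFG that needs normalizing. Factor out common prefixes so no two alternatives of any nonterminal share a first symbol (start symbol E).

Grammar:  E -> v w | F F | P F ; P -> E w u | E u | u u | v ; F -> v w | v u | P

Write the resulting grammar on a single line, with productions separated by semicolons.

P has alternatives sharing prefix 'E': factor to P → E P' with P' → w u | u.
F has alternatives sharing prefix 'v': factor to F → v F' with F' → w | u.

E -> v w | F F | P F; P -> u u | v | E P'; F -> P | v F'; P' -> w u | u; F' -> w | u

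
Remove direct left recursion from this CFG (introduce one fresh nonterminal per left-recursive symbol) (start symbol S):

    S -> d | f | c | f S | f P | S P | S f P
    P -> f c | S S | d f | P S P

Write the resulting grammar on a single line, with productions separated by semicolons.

S -> d S' | f S' | c S' | f S S' | f P S'; P -> f c P' | S S P' | d f P'; S' -> P S' | f P S' | ε; P' -> S P P' | ε

S, P are directly left-recursive.
For S: α = {P, f P}, β = {d, f, c, f S, f P}. Rewrite as S → β S' and S' → α S' | ε.
For P: α = {S P}, β = {f c, S S, d f}. Rewrite as P → β P' and P' → α P' | ε.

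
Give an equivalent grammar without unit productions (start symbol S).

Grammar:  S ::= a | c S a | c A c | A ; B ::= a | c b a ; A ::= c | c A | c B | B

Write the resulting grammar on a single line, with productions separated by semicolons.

S ::= a | c b a | c S a | c A c | c | c A | c B; B ::= a | c b a; A ::= a | c b a | c | c A | c B

Unit pairs: A ⇒* {B}; S ⇒* {A, B}.
Replace each nonterminal's rules with the union of the non-unit rules of every nonterminal it unit-derives.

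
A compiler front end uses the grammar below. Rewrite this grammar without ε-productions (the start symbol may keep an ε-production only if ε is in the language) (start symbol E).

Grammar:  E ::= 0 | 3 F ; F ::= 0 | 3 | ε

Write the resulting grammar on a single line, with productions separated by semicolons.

E ::= 0 | 3 F | 3; F ::= 0 | 3

Nullable nonterminals: {F}.
ε ∉ L(G), so no ε-production is kept.
Expand every rule over subsets of its nullable positions: E → 3 F gives 3 F | 3.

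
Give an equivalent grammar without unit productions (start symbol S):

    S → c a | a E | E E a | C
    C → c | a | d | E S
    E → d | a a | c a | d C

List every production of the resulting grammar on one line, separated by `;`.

Unit pairs: S ⇒* {C}.
For every A with A ⇒* B via unit rules, add B's non-unit alternatives to A; then delete every rule of the form X → Y.

S → c | a | d | E S | c a | a E | E E a; C → c | a | d | E S; E → d | a a | c a | d C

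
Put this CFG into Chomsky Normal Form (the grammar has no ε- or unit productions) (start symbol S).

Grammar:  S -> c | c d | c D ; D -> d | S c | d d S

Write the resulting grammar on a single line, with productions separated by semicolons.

Introduce a nonterminal for each terminal appearing in a rule of length ≥ 2: X1 → c, X2 → d.
Binarize each right-hand side of length ≥ 3 by chaining fresh nonterminals (Y1, Y2, …): affected rules were D → X2 X2 S.

S -> c | X1 X2 | X1 D; D -> d | S X1 | X2 Y1; X1 -> c; X2 -> d; Y1 -> X2 S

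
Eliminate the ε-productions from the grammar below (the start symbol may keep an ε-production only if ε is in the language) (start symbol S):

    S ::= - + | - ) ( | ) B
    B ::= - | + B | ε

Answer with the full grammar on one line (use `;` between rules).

S ::= - + | - ) ( | ) B | ); B ::= - | + B | +

The nullable symbols are {B}.
ε ∉ L(G), so no ε-production is kept.
Add the nullable-subset variants: S → ) B gives ) B | ). B → + B gives + B | +.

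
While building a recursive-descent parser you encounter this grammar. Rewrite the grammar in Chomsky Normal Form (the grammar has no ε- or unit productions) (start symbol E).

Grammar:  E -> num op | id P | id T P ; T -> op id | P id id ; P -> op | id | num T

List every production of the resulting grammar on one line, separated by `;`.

Introduce a nonterminal for each terminal appearing in a rule of length ≥ 2: X1 → num, X2 → op, X3 → id.
Binarize each right-hand side of length ≥ 3 by chaining fresh nonterminals (Y1, Y2, …): affected rules were E → X3 T P; T → P X3 X3.

E -> X1 X2 | X3 P | X3 Y1; T -> X2 X3 | P Y2; P -> op | id | X1 T; X1 -> num; X2 -> op; X3 -> id; Y1 -> T P; Y2 -> X3 X3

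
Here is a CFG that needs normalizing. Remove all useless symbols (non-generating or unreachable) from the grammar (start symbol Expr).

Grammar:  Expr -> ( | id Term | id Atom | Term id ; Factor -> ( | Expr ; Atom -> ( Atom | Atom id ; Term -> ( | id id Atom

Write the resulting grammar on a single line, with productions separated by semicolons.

Expr -> ( | id Term | Term id; Term -> (

Generating nonterminals: {Expr, Factor, Term}.
Reachable from Expr after that: {Expr, Term}.
Removed useless symbols: {Atom, Factor} and every production mentioning them.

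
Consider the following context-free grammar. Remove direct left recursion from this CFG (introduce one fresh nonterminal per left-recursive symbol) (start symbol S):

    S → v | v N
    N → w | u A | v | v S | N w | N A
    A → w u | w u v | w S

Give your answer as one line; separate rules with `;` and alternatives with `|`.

S → v | v N; N → w N' | u A N' | v N' | v S N'; A → w u | w u v | w S; N' → w N' | A N' | eps

Directly left-recursive nonterminal: N.
For N: α = {w, A}, β = {w, u A, v, v S}. Rewrite as N → β N' and N' → α N' | ε.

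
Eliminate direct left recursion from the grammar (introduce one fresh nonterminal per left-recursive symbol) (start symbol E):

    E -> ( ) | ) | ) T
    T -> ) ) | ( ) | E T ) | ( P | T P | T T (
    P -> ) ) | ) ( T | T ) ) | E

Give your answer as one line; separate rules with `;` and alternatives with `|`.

T is directly left-recursive.
For T: α = {P, T (}, β = {) ), ( ), E T ), ( P}. Rewrite as T → β T' and T' → α T' | ε.

E -> ( ) | ) | ) T; T -> ) ) T' | ( ) T' | E T ) T' | ( P T'; P -> ) ) | ) ( T | T ) ) | E; T' -> P T' | T ( T' | ε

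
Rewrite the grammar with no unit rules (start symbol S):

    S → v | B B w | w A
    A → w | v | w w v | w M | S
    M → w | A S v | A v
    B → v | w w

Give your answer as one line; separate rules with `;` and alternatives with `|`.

S → v | B B w | w A; A → v | B B w | w A | w | w w v | w M; M → w | A S v | A v; B → v | w w

Unit pairs: A ⇒* {S}.
For each unit pair (A, B), copy every non-unit production of B to A, then drop all unit productions.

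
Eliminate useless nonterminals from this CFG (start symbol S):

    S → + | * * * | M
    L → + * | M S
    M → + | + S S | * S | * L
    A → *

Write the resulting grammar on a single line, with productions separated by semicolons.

Generating nonterminals: {A, L, M, S}.
Reachable from S after that: {L, M, S}.
Removed useless symbols: {A} and every production mentioning them.

S → + | * * * | M; L → + * | M S; M → + | + S S | * S | * L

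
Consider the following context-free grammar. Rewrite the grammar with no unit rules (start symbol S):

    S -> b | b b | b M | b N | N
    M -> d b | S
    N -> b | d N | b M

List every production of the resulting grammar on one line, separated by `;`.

Unit pairs: M ⇒* {N, S}; S ⇒* {N}.
For every A with A ⇒* B via unit rules, add B's non-unit alternatives to A; then delete every rule of the form X → Y.

S -> b | b b | b M | b N | d N; M -> b | b b | b M | b N | d N | d b; N -> b | d N | b M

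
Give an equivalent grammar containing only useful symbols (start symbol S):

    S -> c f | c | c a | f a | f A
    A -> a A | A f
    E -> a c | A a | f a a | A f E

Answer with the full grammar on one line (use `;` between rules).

Generating nonterminals: {E, S}.
Reachable from S after that: {S}.
Removed useless symbols: {A, E} and every production mentioning them.

S -> c f | c | c a | f a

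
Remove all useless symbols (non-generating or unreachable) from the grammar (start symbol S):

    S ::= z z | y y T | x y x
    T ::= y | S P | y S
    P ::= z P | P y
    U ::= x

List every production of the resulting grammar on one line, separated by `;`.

Generating nonterminals: {S, T, U}.
Reachable from S after that: {S, T}.
Removed useless symbols: {P, U} and every production mentioning them.

S ::= z z | y y T | x y x; T ::= y | y S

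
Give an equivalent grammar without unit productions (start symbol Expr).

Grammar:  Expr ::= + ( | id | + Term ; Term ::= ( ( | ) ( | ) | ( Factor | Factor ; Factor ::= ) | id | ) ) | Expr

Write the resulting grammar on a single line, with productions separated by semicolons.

Expr ::= + ( | id | + Term; Term ::= ( ( | ) ( | ) | ( Factor | id | ) ) | + ( | + Term; Factor ::= ) | id | ) ) | + ( | + Term

Unit pairs: Factor ⇒* {Expr}; Term ⇒* {Expr, Factor}.
For each unit pair (A, B), copy every non-unit production of B to A, then drop all unit productions.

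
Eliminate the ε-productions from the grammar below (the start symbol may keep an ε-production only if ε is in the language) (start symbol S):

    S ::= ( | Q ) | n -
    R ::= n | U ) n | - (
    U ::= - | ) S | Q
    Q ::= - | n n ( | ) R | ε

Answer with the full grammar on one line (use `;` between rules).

S ::= ( | Q ) | ) | n -; R ::= n | U ) n | ) n | - (; U ::= - | ) S | Q; Q ::= - | n n ( | ) R

Nullable set = {Q, U}.
ε ∉ L(G), so no ε-production is kept.
For each production, add variants omitting each subset of nullable occurrences: S → Q ) gives Q ) | ). R → U ) n gives U ) n | ) n.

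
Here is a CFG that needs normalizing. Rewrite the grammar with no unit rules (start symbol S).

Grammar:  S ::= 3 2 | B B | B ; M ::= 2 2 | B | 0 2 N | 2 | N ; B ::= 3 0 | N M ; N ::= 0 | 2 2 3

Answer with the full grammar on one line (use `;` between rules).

Unit pairs: M ⇒* {B, N}; S ⇒* {B}.
For each unit pair (A, B), copy every non-unit production of B to A, then drop all unit productions.

S ::= 3 0 | N M | 3 2 | B B; M ::= 3 0 | N M | 0 | 2 2 3 | 2 2 | 0 2 N | 2; B ::= 3 0 | N M; N ::= 0 | 2 2 3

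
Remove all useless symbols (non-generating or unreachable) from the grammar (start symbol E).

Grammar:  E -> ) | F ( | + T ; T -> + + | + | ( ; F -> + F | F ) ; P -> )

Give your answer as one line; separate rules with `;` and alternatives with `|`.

Generating nonterminals: {E, P, T}.
Reachable from E after that: {E, T}.
Removed useless symbols: {F, P} and every production mentioning them.

E -> ) | + T; T -> + + | + | (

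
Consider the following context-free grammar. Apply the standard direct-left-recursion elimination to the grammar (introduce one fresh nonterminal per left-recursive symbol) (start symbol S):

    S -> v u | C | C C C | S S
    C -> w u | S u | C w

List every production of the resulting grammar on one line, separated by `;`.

S -> v u S' | C S' | C C C S'; C -> w u C' | S u C'; S' -> S S' | ε; C' -> w C' | ε

S, C are directly left-recursive.
For S: α = {S}, β = {v u, C, C C C}. Rewrite as S → β S' and S' → α S' | ε.
For C: α = {w}, β = {w u, S u}. Rewrite as C → β C' and C' → α C' | ε.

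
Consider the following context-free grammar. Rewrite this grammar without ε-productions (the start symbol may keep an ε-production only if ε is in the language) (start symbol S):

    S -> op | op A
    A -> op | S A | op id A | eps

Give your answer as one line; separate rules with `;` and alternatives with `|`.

S -> op | op A; A -> op | S A | S | op id A | op id

Nullable nonterminals: {A}.
ε ∉ L(G), so no ε-production is kept.
Expand every rule over subsets of its nullable positions: A → S A gives S A | S. A → op id A gives op id A | op id.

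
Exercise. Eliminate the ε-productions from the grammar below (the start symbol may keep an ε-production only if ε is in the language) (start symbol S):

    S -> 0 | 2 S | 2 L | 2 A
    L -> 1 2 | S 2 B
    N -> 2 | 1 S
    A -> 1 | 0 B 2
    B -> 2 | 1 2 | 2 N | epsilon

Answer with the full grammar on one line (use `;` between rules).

S -> 0 | 2 S | 2 L | 2 A; L -> 1 2 | S 2 B | S 2; N -> 2 | 1 S; A -> 1 | 0 B 2 | 0 2; B -> 2 | 1 2 | 2 N

Nullable set = {B}.
ε ∉ L(G), so no ε-production is kept.
For each production, add variants omitting each subset of nullable occurrences: L → S 2 B gives S 2 B | S 2. A → 0 B 2 gives 0 B 2 | 0 2.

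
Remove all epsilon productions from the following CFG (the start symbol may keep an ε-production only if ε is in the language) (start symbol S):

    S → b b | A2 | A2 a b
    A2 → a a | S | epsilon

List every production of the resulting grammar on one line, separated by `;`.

S → b b | A2 | A2 a b | a b | epsilon; A2 → a a | S

Nullable set = {A2, S}.
ε ∈ L(G) since S is nullable, so keep S → ε.
Add the nullable-subset variants: S → A2 a b gives A2 a b | a b.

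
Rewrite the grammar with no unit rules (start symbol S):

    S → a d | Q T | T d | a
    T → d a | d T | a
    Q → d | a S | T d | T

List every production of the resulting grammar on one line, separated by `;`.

S → a d | Q T | T d | a; T → d a | d T | a; Q → d | a S | T d | d a | d T | a

Unit pairs: Q ⇒* {T}.
Replace each nonterminal's rules with the union of the non-unit rules of every nonterminal it unit-derives.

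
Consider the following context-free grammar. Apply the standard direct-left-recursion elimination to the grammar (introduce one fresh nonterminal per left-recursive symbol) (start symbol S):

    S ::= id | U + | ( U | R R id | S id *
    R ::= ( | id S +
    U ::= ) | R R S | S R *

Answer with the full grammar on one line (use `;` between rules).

S ::= id S' | U + S' | ( U S' | R R id S'; R ::= ( | id S +; U ::= ) | R R S | S R *; S' ::= id * S' | ε

Left recursion appears on S.
For S: α = {id *}, β = {id, U +, ( U, R R id}. Rewrite as S → β S' and S' → α S' | ε.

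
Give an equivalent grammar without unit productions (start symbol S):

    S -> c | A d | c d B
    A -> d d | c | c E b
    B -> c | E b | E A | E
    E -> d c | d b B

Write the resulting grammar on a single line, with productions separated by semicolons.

Unit pairs: B ⇒* {E}.
For every A with A ⇒* B via unit rules, add B's non-unit alternatives to A; then delete every rule of the form X → Y.

S -> c | A d | c d B; A -> d d | c | c E b; B -> c | E b | E A | d c | d b B; E -> d c | d b B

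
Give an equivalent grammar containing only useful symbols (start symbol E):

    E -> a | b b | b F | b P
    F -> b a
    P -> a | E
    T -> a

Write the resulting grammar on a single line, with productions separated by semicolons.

E -> a | b b | b F | b P; F -> b a; P -> a | E

Generating nonterminals: {E, F, P, T}.
Reachable from E after that: {E, F, P}.
Removed useless symbols: {T} and every production mentioning them.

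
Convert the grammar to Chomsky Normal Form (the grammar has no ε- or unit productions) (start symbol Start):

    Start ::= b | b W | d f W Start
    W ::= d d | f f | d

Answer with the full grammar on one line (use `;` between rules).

Introduce a nonterminal for each terminal appearing in a rule of length ≥ 2: X1 → b, X2 → d, X3 → f.
Binarize each right-hand side of length ≥ 3 by chaining fresh nonterminals (Y1, Y2, …): affected rules were Start → X2 X3 W Start.

Start ::= b | X1 W | X2 Y1; W ::= X2 X2 | X3 X3 | d; X1 ::= b; X2 ::= d; X3 ::= f; Y1 ::= X3 Y2; Y2 ::= W Start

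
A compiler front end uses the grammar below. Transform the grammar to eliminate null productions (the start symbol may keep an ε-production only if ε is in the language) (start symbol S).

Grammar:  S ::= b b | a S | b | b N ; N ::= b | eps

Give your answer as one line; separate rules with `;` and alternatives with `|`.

S ::= b b | a S | b | b N; N ::= b

Nullable nonterminals: {N}.
ε ∉ L(G), so no ε-production is kept.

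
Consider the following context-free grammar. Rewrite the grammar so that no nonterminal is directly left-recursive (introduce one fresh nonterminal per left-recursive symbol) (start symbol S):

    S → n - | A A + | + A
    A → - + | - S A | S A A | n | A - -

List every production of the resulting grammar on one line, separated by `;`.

S → n - | A A + | + A; A → - + A' | - S A A' | S A A A' | n A'; A' → - - A' | ε

Directly left-recursive nonterminal: A.
For A: α = {- -}, β = {- +, - S A, S A A, n}. Rewrite as A → β A' and A' → α A' | ε.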